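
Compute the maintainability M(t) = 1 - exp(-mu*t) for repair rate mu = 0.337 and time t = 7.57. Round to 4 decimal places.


mu = 0.337, t = 7.57
mu * t = 0.337 * 7.57 = 2.5511
exp(-2.5511) = 0.078
M(t) = 1 - 0.078
M(t) = 0.922

0.922


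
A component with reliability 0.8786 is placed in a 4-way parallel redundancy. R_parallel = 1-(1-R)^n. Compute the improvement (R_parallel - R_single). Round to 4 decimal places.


R_single = 0.8786, n = 4
1 - R_single = 0.1214
(1 - R_single)^n = 0.1214^4 = 0.0002
R_parallel = 1 - 0.0002 = 0.9998
Improvement = 0.9998 - 0.8786
Improvement = 0.1212

0.1212


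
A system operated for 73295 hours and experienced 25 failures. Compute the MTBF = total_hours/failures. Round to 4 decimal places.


total_hours = 73295
failures = 25
MTBF = 73295 / 25
MTBF = 2931.8

2931.8


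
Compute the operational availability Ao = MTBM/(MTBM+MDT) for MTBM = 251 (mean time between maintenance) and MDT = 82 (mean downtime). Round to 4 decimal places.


MTBM = 251
MDT = 82
MTBM + MDT = 333
Ao = 251 / 333
Ao = 0.7538

0.7538


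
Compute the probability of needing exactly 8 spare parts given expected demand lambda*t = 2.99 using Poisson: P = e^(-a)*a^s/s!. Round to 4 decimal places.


a = 2.99, s = 8
e^(-a) = e^(-2.99) = 0.0503
a^s = 2.99^8 = 6388.0676
s! = 40320
P = 0.0503 * 6388.0676 / 40320
P = 0.008

0.008


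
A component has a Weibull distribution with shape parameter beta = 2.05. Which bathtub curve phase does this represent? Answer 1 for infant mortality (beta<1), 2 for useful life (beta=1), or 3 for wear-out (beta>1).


beta = 2.05
Compare beta to 1:
beta < 1 => infant mortality (phase 1)
beta = 1 => useful life (phase 2)
beta > 1 => wear-out (phase 3)
Since beta = 2.05, this is wear-out (increasing failure rate)
Phase = 3

3


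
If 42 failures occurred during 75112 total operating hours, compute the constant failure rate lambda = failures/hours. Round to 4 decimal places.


failures = 42
total_hours = 75112
lambda = 42 / 75112
lambda = 0.0006

0.0006


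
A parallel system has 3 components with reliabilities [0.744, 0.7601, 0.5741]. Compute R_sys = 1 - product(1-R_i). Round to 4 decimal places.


Components: [0.744, 0.7601, 0.5741]
(1 - 0.744) = 0.256, running product = 0.256
(1 - 0.7601) = 0.2399, running product = 0.0614
(1 - 0.5741) = 0.4259, running product = 0.0262
Product of (1-R_i) = 0.0262
R_sys = 1 - 0.0262 = 0.9738

0.9738


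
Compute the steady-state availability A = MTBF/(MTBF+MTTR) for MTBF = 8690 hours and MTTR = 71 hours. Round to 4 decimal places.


MTBF = 8690
MTTR = 71
MTBF + MTTR = 8761
A = 8690 / 8761
A = 0.9919

0.9919


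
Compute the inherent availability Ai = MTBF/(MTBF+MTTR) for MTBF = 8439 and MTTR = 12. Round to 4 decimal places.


MTBF = 8439
MTTR = 12
MTBF + MTTR = 8451
Ai = 8439 / 8451
Ai = 0.9986

0.9986


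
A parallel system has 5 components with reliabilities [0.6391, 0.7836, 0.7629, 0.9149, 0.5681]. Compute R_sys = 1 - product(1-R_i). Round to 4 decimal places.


Components: [0.6391, 0.7836, 0.7629, 0.9149, 0.5681]
(1 - 0.6391) = 0.3609, running product = 0.3609
(1 - 0.7836) = 0.2164, running product = 0.0781
(1 - 0.7629) = 0.2371, running product = 0.0185
(1 - 0.9149) = 0.0851, running product = 0.0016
(1 - 0.5681) = 0.4319, running product = 0.0007
Product of (1-R_i) = 0.0007
R_sys = 1 - 0.0007 = 0.9993

0.9993


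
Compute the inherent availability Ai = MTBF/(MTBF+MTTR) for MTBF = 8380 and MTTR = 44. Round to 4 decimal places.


MTBF = 8380
MTTR = 44
MTBF + MTTR = 8424
Ai = 8380 / 8424
Ai = 0.9948

0.9948


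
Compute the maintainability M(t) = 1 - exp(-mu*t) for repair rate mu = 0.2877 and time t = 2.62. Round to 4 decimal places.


mu = 0.2877, t = 2.62
mu * t = 0.2877 * 2.62 = 0.7538
exp(-0.7538) = 0.4706
M(t) = 1 - 0.4706
M(t) = 0.5294

0.5294


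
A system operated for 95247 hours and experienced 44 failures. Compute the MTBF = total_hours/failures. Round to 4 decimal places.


total_hours = 95247
failures = 44
MTBF = 95247 / 44
MTBF = 2164.7045

2164.7045


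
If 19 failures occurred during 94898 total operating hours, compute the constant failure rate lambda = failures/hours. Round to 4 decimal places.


failures = 19
total_hours = 94898
lambda = 19 / 94898
lambda = 0.0002

0.0002


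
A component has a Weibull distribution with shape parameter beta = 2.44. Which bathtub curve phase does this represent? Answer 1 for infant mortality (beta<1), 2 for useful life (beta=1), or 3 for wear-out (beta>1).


beta = 2.44
Compare beta to 1:
beta < 1 => infant mortality (phase 1)
beta = 1 => useful life (phase 2)
beta > 1 => wear-out (phase 3)
Since beta = 2.44, this is wear-out (increasing failure rate)
Phase = 3

3


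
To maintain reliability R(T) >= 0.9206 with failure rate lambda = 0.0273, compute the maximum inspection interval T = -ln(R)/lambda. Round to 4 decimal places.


R_target = 0.9206
lambda = 0.0273
-ln(0.9206) = 0.0827
T = 0.0827 / 0.0273
T = 3.0304

3.0304


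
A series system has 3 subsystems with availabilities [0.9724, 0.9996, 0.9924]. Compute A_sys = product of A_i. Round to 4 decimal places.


Subsystems: [0.9724, 0.9996, 0.9924]
After subsystem 1 (A=0.9724): product = 0.9724
After subsystem 2 (A=0.9996): product = 0.972
After subsystem 3 (A=0.9924): product = 0.9646
A_sys = 0.9646

0.9646


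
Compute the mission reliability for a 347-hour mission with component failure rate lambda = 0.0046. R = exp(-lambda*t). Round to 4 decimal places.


lambda = 0.0046
mission_time = 347
lambda * t = 0.0046 * 347 = 1.5962
R = exp(-1.5962)
R = 0.2027

0.2027


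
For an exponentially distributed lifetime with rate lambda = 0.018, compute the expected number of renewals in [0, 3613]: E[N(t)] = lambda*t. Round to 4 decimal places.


lambda = 0.018
t = 3613
E[N(t)] = lambda * t
E[N(t)] = 0.018 * 3613
E[N(t)] = 65.034

65.034


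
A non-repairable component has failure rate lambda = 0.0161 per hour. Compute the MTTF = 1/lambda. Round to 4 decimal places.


lambda = 0.0161
MTTF = 1 / 0.0161
MTTF = 62.1118

62.1118


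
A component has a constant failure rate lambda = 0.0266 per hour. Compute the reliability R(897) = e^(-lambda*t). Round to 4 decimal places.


lambda = 0.0266
t = 897
lambda * t = 23.8602
R(t) = e^(-23.8602)
R(t) = 0.0

0.0


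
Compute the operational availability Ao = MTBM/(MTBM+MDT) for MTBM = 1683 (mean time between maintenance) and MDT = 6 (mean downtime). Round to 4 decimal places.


MTBM = 1683
MDT = 6
MTBM + MDT = 1689
Ao = 1683 / 1689
Ao = 0.9964

0.9964


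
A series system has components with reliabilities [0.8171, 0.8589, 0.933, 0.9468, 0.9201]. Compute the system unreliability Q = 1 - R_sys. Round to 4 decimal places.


Components: [0.8171, 0.8589, 0.933, 0.9468, 0.9201]
After component 1: product = 0.8171
After component 2: product = 0.7018
After component 3: product = 0.6548
After component 4: product = 0.62
After component 5: product = 0.5704
R_sys = 0.5704
Q = 1 - 0.5704 = 0.4296

0.4296


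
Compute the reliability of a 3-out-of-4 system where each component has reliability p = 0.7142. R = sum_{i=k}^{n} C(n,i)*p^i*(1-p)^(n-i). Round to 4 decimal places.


k = 3, n = 4, p = 0.7142
i=3: C(4,3)=4 * 0.7142^3 * 0.2858^1 = 0.4165
i=4: C(4,4)=1 * 0.7142^4 * 0.2858^0 = 0.2602
R = sum of terms = 0.6767

0.6767


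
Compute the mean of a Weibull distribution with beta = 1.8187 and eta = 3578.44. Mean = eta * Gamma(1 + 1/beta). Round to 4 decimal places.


beta = 1.8187, eta = 3578.44
1/beta = 0.5498
1 + 1/beta = 1.5498
Gamma(1.5498) = 0.8889
Mean = 3578.44 * 0.8889
Mean = 3180.7211

3180.7211


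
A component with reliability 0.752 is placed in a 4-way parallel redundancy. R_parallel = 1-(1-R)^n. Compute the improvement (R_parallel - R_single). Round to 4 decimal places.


R_single = 0.752, n = 4
1 - R_single = 0.248
(1 - R_single)^n = 0.248^4 = 0.0038
R_parallel = 1 - 0.0038 = 0.9962
Improvement = 0.9962 - 0.752
Improvement = 0.2442

0.2442


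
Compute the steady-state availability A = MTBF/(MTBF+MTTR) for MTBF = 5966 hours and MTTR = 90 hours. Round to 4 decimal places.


MTBF = 5966
MTTR = 90
MTBF + MTTR = 6056
A = 5966 / 6056
A = 0.9851

0.9851


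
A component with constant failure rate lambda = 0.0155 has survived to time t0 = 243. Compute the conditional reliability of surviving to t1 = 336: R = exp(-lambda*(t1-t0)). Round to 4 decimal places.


lambda = 0.0155
t0 = 243, t1 = 336
t1 - t0 = 93
lambda * (t1-t0) = 0.0155 * 93 = 1.4415
R = exp(-1.4415)
R = 0.2366

0.2366


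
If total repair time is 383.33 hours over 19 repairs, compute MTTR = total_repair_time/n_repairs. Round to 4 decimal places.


total_repair_time = 383.33
n_repairs = 19
MTTR = 383.33 / 19
MTTR = 20.1753

20.1753


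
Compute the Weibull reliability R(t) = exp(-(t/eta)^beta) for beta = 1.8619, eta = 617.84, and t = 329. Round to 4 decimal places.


beta = 1.8619, eta = 617.84, t = 329
t/eta = 329 / 617.84 = 0.5325
(t/eta)^beta = 0.5325^1.8619 = 0.3093
R(t) = exp(-0.3093)
R(t) = 0.7339

0.7339


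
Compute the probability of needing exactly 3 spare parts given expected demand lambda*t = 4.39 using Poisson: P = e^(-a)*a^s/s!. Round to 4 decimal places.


a = 4.39, s = 3
e^(-a) = e^(-4.39) = 0.0124
a^s = 4.39^3 = 84.6045
s! = 6
P = 0.0124 * 84.6045 / 6
P = 0.1749

0.1749


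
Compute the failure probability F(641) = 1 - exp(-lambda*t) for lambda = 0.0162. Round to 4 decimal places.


lambda = 0.0162, t = 641
lambda * t = 10.3842
exp(-10.3842) = 0.0
F(t) = 1 - 0.0
F(t) = 1.0

1.0


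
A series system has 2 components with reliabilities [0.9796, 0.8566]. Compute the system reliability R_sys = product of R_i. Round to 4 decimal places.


Components: [0.9796, 0.8566]
After component 1 (R=0.9796): product = 0.9796
After component 2 (R=0.8566): product = 0.8391
R_sys = 0.8391

0.8391


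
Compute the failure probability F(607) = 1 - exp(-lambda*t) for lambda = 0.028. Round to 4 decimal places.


lambda = 0.028, t = 607
lambda * t = 16.996
exp(-16.996) = 0.0
F(t) = 1 - 0.0
F(t) = 1.0

1.0


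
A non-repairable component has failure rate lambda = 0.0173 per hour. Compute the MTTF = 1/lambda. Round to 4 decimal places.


lambda = 0.0173
MTTF = 1 / 0.0173
MTTF = 57.8035

57.8035


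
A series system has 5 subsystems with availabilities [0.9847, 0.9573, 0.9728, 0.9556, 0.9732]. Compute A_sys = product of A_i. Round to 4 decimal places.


Subsystems: [0.9847, 0.9573, 0.9728, 0.9556, 0.9732]
After subsystem 1 (A=0.9847): product = 0.9847
After subsystem 2 (A=0.9573): product = 0.9427
After subsystem 3 (A=0.9728): product = 0.917
After subsystem 4 (A=0.9556): product = 0.8763
After subsystem 5 (A=0.9732): product = 0.8528
A_sys = 0.8528

0.8528


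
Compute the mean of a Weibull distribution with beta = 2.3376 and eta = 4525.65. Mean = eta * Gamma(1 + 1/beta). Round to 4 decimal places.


beta = 2.3376, eta = 4525.65
1/beta = 0.4278
1 + 1/beta = 1.4278
Gamma(1.4278) = 0.8861
Mean = 4525.65 * 0.8861
Mean = 4010.175

4010.175


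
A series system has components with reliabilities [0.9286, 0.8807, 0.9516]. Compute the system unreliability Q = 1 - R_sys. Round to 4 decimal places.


Components: [0.9286, 0.8807, 0.9516]
After component 1: product = 0.9286
After component 2: product = 0.8178
After component 3: product = 0.7782
R_sys = 0.7782
Q = 1 - 0.7782 = 0.2218

0.2218


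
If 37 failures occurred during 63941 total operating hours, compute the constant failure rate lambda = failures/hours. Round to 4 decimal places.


failures = 37
total_hours = 63941
lambda = 37 / 63941
lambda = 0.0006

0.0006


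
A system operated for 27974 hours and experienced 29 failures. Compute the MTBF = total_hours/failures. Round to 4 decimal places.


total_hours = 27974
failures = 29
MTBF = 27974 / 29
MTBF = 964.6207

964.6207


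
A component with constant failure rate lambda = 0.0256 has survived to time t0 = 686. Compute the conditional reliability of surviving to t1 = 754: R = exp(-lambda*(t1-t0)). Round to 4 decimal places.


lambda = 0.0256
t0 = 686, t1 = 754
t1 - t0 = 68
lambda * (t1-t0) = 0.0256 * 68 = 1.7408
R = exp(-1.7408)
R = 0.1754

0.1754


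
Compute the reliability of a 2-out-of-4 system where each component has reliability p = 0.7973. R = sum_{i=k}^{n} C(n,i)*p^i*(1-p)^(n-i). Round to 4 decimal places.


k = 2, n = 4, p = 0.7973
i=2: C(4,2)=6 * 0.7973^2 * 0.2027^2 = 0.1567
i=3: C(4,3)=4 * 0.7973^3 * 0.2027^1 = 0.4109
i=4: C(4,4)=1 * 0.7973^4 * 0.2027^0 = 0.4041
R = sum of terms = 0.9718

0.9718


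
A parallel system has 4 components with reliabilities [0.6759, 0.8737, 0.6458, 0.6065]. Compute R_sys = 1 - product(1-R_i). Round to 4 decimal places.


Components: [0.6759, 0.8737, 0.6458, 0.6065]
(1 - 0.6759) = 0.3241, running product = 0.3241
(1 - 0.8737) = 0.1263, running product = 0.0409
(1 - 0.6458) = 0.3542, running product = 0.0145
(1 - 0.6065) = 0.3935, running product = 0.0057
Product of (1-R_i) = 0.0057
R_sys = 1 - 0.0057 = 0.9943

0.9943


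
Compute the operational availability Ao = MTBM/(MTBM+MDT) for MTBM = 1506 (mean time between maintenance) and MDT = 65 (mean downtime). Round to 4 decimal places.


MTBM = 1506
MDT = 65
MTBM + MDT = 1571
Ao = 1506 / 1571
Ao = 0.9586

0.9586


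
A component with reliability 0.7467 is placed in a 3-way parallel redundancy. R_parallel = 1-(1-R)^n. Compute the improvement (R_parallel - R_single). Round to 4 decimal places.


R_single = 0.7467, n = 3
1 - R_single = 0.2533
(1 - R_single)^n = 0.2533^3 = 0.0163
R_parallel = 1 - 0.0163 = 0.9837
Improvement = 0.9837 - 0.7467
Improvement = 0.237

0.237


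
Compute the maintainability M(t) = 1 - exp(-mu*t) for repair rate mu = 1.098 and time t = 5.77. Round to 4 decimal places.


mu = 1.098, t = 5.77
mu * t = 1.098 * 5.77 = 6.3355
exp(-6.3355) = 0.0018
M(t) = 1 - 0.0018
M(t) = 0.9982

0.9982


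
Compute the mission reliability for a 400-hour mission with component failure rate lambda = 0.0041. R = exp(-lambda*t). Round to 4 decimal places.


lambda = 0.0041
mission_time = 400
lambda * t = 0.0041 * 400 = 1.64
R = exp(-1.64)
R = 0.194

0.194


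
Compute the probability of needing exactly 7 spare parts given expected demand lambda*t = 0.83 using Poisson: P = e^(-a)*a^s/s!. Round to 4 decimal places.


a = 0.83, s = 7
e^(-a) = e^(-0.83) = 0.436
a^s = 0.83^7 = 0.2714
s! = 5040
P = 0.436 * 0.2714 / 5040
P = 0.0

0.0


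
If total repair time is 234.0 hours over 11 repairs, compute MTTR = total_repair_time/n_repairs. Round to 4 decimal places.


total_repair_time = 234.0
n_repairs = 11
MTTR = 234.0 / 11
MTTR = 21.2727

21.2727


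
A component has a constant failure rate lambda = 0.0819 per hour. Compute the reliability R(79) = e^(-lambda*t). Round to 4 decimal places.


lambda = 0.0819
t = 79
lambda * t = 6.4701
R(t) = e^(-6.4701)
R(t) = 0.0015

0.0015


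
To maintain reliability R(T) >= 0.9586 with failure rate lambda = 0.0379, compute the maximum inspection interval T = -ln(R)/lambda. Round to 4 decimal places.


R_target = 0.9586
lambda = 0.0379
-ln(0.9586) = 0.0423
T = 0.0423 / 0.0379
T = 1.1156

1.1156


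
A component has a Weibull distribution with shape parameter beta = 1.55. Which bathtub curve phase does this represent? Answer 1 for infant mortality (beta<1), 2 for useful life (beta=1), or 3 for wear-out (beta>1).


beta = 1.55
Compare beta to 1:
beta < 1 => infant mortality (phase 1)
beta = 1 => useful life (phase 2)
beta > 1 => wear-out (phase 3)
Since beta = 1.55, this is wear-out (increasing failure rate)
Phase = 3

3


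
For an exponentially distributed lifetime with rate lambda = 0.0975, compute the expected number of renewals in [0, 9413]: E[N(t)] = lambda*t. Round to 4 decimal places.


lambda = 0.0975
t = 9413
E[N(t)] = lambda * t
E[N(t)] = 0.0975 * 9413
E[N(t)] = 917.7675

917.7675


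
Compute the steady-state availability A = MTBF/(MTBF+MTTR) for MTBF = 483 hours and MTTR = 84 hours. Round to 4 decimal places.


MTBF = 483
MTTR = 84
MTBF + MTTR = 567
A = 483 / 567
A = 0.8519

0.8519


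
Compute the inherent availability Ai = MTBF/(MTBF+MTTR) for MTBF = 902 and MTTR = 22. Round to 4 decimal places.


MTBF = 902
MTTR = 22
MTBF + MTTR = 924
Ai = 902 / 924
Ai = 0.9762

0.9762


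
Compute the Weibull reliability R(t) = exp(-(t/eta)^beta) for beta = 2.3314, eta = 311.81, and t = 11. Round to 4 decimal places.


beta = 2.3314, eta = 311.81, t = 11
t/eta = 11 / 311.81 = 0.0353
(t/eta)^beta = 0.0353^2.3314 = 0.0004
R(t) = exp(-0.0004)
R(t) = 0.9996

0.9996


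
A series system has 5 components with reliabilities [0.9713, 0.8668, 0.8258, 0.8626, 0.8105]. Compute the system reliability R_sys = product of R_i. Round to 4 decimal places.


Components: [0.9713, 0.8668, 0.8258, 0.8626, 0.8105]
After component 1 (R=0.9713): product = 0.9713
After component 2 (R=0.8668): product = 0.8419
After component 3 (R=0.8258): product = 0.6953
After component 4 (R=0.8626): product = 0.5997
After component 5 (R=0.8105): product = 0.4861
R_sys = 0.4861

0.4861


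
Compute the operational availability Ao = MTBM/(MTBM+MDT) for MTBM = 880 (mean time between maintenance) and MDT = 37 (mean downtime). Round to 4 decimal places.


MTBM = 880
MDT = 37
MTBM + MDT = 917
Ao = 880 / 917
Ao = 0.9597

0.9597


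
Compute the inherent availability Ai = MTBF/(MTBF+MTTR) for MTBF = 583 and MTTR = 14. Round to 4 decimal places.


MTBF = 583
MTTR = 14
MTBF + MTTR = 597
Ai = 583 / 597
Ai = 0.9765

0.9765


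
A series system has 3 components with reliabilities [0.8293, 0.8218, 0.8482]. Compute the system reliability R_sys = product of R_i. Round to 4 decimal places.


Components: [0.8293, 0.8218, 0.8482]
After component 1 (R=0.8293): product = 0.8293
After component 2 (R=0.8218): product = 0.6815
After component 3 (R=0.8482): product = 0.5781
R_sys = 0.5781

0.5781


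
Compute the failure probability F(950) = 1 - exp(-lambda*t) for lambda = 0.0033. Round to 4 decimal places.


lambda = 0.0033, t = 950
lambda * t = 3.135
exp(-3.135) = 0.0435
F(t) = 1 - 0.0435
F(t) = 0.9565

0.9565


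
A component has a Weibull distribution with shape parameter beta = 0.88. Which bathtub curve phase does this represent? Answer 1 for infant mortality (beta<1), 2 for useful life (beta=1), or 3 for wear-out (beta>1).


beta = 0.88
Compare beta to 1:
beta < 1 => infant mortality (phase 1)
beta = 1 => useful life (phase 2)
beta > 1 => wear-out (phase 3)
Since beta = 0.88, this is infant mortality (decreasing failure rate)
Phase = 1

1


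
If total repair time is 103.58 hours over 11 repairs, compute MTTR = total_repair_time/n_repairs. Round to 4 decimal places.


total_repair_time = 103.58
n_repairs = 11
MTTR = 103.58 / 11
MTTR = 9.4164

9.4164


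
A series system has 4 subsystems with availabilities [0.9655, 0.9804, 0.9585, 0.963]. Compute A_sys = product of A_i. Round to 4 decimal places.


Subsystems: [0.9655, 0.9804, 0.9585, 0.963]
After subsystem 1 (A=0.9655): product = 0.9655
After subsystem 2 (A=0.9804): product = 0.9466
After subsystem 3 (A=0.9585): product = 0.9073
After subsystem 4 (A=0.963): product = 0.8737
A_sys = 0.8737

0.8737


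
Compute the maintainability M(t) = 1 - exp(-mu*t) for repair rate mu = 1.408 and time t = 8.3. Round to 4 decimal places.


mu = 1.408, t = 8.3
mu * t = 1.408 * 8.3 = 11.6864
exp(-11.6864) = 0.0
M(t) = 1 - 0.0
M(t) = 1.0

1.0


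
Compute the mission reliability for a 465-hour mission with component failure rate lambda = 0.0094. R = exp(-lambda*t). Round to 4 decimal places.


lambda = 0.0094
mission_time = 465
lambda * t = 0.0094 * 465 = 4.371
R = exp(-4.371)
R = 0.0126

0.0126


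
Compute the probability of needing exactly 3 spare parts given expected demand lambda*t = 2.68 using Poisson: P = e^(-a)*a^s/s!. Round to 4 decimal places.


a = 2.68, s = 3
e^(-a) = e^(-2.68) = 0.0686
a^s = 2.68^3 = 19.2488
s! = 6
P = 0.0686 * 19.2488 / 6
P = 0.22

0.22


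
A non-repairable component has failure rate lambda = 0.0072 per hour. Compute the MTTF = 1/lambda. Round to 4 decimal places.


lambda = 0.0072
MTTF = 1 / 0.0072
MTTF = 138.8889

138.8889


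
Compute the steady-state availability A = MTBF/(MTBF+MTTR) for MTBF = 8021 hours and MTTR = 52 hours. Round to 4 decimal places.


MTBF = 8021
MTTR = 52
MTBF + MTTR = 8073
A = 8021 / 8073
A = 0.9936

0.9936


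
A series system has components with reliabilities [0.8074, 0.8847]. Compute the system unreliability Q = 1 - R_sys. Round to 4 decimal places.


Components: [0.8074, 0.8847]
After component 1: product = 0.8074
After component 2: product = 0.7143
R_sys = 0.7143
Q = 1 - 0.7143 = 0.2857

0.2857


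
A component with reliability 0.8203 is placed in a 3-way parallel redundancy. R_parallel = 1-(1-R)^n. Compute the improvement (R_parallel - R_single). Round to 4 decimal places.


R_single = 0.8203, n = 3
1 - R_single = 0.1797
(1 - R_single)^n = 0.1797^3 = 0.0058
R_parallel = 1 - 0.0058 = 0.9942
Improvement = 0.9942 - 0.8203
Improvement = 0.1739

0.1739


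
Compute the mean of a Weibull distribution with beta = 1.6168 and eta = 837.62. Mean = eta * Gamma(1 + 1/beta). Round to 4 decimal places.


beta = 1.6168, eta = 837.62
1/beta = 0.6185
1 + 1/beta = 1.6185
Gamma(1.6185) = 0.8957
Mean = 837.62 * 0.8957
Mean = 750.2839

750.2839


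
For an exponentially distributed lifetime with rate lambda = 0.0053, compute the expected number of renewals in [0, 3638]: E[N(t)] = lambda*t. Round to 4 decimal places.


lambda = 0.0053
t = 3638
E[N(t)] = lambda * t
E[N(t)] = 0.0053 * 3638
E[N(t)] = 19.2814

19.2814


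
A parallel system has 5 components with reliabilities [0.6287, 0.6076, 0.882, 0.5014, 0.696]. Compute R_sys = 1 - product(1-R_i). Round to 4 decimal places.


Components: [0.6287, 0.6076, 0.882, 0.5014, 0.696]
(1 - 0.6287) = 0.3713, running product = 0.3713
(1 - 0.6076) = 0.3924, running product = 0.1457
(1 - 0.882) = 0.118, running product = 0.0172
(1 - 0.5014) = 0.4986, running product = 0.0086
(1 - 0.696) = 0.304, running product = 0.0026
Product of (1-R_i) = 0.0026
R_sys = 1 - 0.0026 = 0.9974

0.9974


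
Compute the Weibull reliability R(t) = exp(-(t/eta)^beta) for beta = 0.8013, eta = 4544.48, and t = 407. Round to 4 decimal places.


beta = 0.8013, eta = 4544.48, t = 407
t/eta = 407 / 4544.48 = 0.0896
(t/eta)^beta = 0.0896^0.8013 = 0.1447
R(t) = exp(-0.1447)
R(t) = 0.8653

0.8653


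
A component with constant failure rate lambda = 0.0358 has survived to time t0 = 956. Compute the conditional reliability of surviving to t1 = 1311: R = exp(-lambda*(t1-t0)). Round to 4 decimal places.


lambda = 0.0358
t0 = 956, t1 = 1311
t1 - t0 = 355
lambda * (t1-t0) = 0.0358 * 355 = 12.709
R = exp(-12.709)
R = 0.0

0.0


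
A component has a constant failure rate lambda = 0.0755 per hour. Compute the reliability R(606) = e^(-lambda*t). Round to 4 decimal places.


lambda = 0.0755
t = 606
lambda * t = 45.753
R(t) = e^(-45.753)
R(t) = 0.0

0.0


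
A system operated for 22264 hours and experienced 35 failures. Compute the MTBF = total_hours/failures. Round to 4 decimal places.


total_hours = 22264
failures = 35
MTBF = 22264 / 35
MTBF = 636.1143

636.1143


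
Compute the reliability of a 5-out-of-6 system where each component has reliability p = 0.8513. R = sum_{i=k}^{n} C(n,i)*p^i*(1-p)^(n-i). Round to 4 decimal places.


k = 5, n = 6, p = 0.8513
i=5: C(6,5)=6 * 0.8513^5 * 0.1487^1 = 0.3989
i=6: C(6,6)=1 * 0.8513^6 * 0.1487^0 = 0.3806
R = sum of terms = 0.7795

0.7795


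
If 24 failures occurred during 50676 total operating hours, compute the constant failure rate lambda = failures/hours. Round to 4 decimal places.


failures = 24
total_hours = 50676
lambda = 24 / 50676
lambda = 0.0005

0.0005


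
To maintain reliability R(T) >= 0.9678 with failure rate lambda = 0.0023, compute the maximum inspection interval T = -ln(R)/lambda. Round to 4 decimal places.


R_target = 0.9678
lambda = 0.0023
-ln(0.9678) = 0.0327
T = 0.0327 / 0.0023
T = 14.2304

14.2304


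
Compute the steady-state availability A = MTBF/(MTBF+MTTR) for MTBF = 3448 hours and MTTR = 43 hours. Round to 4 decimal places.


MTBF = 3448
MTTR = 43
MTBF + MTTR = 3491
A = 3448 / 3491
A = 0.9877

0.9877


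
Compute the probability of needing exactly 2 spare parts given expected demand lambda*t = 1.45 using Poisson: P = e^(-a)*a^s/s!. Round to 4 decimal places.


a = 1.45, s = 2
e^(-a) = e^(-1.45) = 0.2346
a^s = 1.45^2 = 2.1025
s! = 2
P = 0.2346 * 2.1025 / 2
P = 0.2466

0.2466


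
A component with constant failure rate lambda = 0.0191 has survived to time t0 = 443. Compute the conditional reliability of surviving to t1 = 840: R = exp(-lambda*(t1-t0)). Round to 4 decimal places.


lambda = 0.0191
t0 = 443, t1 = 840
t1 - t0 = 397
lambda * (t1-t0) = 0.0191 * 397 = 7.5827
R = exp(-7.5827)
R = 0.0005

0.0005


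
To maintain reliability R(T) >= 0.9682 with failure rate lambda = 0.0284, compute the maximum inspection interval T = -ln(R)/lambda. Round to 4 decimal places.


R_target = 0.9682
lambda = 0.0284
-ln(0.9682) = 0.0323
T = 0.0323 / 0.0284
T = 1.1379

1.1379


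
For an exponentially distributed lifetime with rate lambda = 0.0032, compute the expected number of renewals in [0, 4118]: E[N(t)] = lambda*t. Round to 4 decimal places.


lambda = 0.0032
t = 4118
E[N(t)] = lambda * t
E[N(t)] = 0.0032 * 4118
E[N(t)] = 13.1776

13.1776


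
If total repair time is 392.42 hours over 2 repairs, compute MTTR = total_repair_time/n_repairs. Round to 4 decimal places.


total_repair_time = 392.42
n_repairs = 2
MTTR = 392.42 / 2
MTTR = 196.21

196.21


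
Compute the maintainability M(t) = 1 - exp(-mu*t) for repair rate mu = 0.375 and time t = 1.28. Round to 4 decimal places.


mu = 0.375, t = 1.28
mu * t = 0.375 * 1.28 = 0.48
exp(-0.48) = 0.6188
M(t) = 1 - 0.6188
M(t) = 0.3812

0.3812


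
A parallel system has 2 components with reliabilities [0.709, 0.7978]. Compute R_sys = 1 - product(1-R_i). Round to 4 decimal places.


Components: [0.709, 0.7978]
(1 - 0.709) = 0.291, running product = 0.291
(1 - 0.7978) = 0.2022, running product = 0.0588
Product of (1-R_i) = 0.0588
R_sys = 1 - 0.0588 = 0.9412

0.9412


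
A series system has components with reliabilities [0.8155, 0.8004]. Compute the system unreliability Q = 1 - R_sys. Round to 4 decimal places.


Components: [0.8155, 0.8004]
After component 1: product = 0.8155
After component 2: product = 0.6527
R_sys = 0.6527
Q = 1 - 0.6527 = 0.3473

0.3473


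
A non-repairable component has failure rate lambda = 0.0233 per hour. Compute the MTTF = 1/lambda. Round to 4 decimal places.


lambda = 0.0233
MTTF = 1 / 0.0233
MTTF = 42.9185

42.9185


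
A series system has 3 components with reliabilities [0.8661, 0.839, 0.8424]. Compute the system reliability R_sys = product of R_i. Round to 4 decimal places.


Components: [0.8661, 0.839, 0.8424]
After component 1 (R=0.8661): product = 0.8661
After component 2 (R=0.839): product = 0.7267
After component 3 (R=0.8424): product = 0.6121
R_sys = 0.6121

0.6121


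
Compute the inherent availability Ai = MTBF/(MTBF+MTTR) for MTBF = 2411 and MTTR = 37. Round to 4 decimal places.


MTBF = 2411
MTTR = 37
MTBF + MTTR = 2448
Ai = 2411 / 2448
Ai = 0.9849

0.9849


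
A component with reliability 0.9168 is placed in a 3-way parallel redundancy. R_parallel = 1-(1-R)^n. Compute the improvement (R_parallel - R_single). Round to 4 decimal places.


R_single = 0.9168, n = 3
1 - R_single = 0.0832
(1 - R_single)^n = 0.0832^3 = 0.0006
R_parallel = 1 - 0.0006 = 0.9994
Improvement = 0.9994 - 0.9168
Improvement = 0.0826

0.0826


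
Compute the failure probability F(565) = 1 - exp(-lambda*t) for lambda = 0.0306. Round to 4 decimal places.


lambda = 0.0306, t = 565
lambda * t = 17.289
exp(-17.289) = 0.0
F(t) = 1 - 0.0
F(t) = 1.0

1.0


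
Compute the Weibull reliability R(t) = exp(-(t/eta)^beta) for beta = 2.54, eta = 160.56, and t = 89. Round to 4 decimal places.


beta = 2.54, eta = 160.56, t = 89
t/eta = 89 / 160.56 = 0.5543
(t/eta)^beta = 0.5543^2.54 = 0.2234
R(t) = exp(-0.2234)
R(t) = 0.7998

0.7998


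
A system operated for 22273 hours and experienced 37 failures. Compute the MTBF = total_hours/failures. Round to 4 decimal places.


total_hours = 22273
failures = 37
MTBF = 22273 / 37
MTBF = 601.973

601.973


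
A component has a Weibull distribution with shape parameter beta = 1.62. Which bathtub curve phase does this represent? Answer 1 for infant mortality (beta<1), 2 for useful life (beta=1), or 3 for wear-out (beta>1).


beta = 1.62
Compare beta to 1:
beta < 1 => infant mortality (phase 1)
beta = 1 => useful life (phase 2)
beta > 1 => wear-out (phase 3)
Since beta = 1.62, this is wear-out (increasing failure rate)
Phase = 3

3


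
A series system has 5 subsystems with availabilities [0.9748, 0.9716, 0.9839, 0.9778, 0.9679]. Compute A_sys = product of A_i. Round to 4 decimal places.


Subsystems: [0.9748, 0.9716, 0.9839, 0.9778, 0.9679]
After subsystem 1 (A=0.9748): product = 0.9748
After subsystem 2 (A=0.9716): product = 0.9471
After subsystem 3 (A=0.9839): product = 0.9319
After subsystem 4 (A=0.9778): product = 0.9112
After subsystem 5 (A=0.9679): product = 0.8819
A_sys = 0.8819

0.8819


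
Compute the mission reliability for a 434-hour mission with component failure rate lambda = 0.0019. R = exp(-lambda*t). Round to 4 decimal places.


lambda = 0.0019
mission_time = 434
lambda * t = 0.0019 * 434 = 0.8246
R = exp(-0.8246)
R = 0.4384

0.4384


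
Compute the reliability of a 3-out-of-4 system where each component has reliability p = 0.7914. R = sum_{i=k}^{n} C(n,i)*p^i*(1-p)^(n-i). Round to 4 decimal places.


k = 3, n = 4, p = 0.7914
i=3: C(4,3)=4 * 0.7914^3 * 0.2086^1 = 0.4136
i=4: C(4,4)=1 * 0.7914^4 * 0.2086^0 = 0.3923
R = sum of terms = 0.8059

0.8059


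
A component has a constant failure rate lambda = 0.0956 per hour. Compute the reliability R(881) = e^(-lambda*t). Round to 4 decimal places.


lambda = 0.0956
t = 881
lambda * t = 84.2236
R(t) = e^(-84.2236)
R(t) = 0.0

0.0


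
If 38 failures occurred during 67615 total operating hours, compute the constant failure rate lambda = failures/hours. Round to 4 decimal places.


failures = 38
total_hours = 67615
lambda = 38 / 67615
lambda = 0.0006

0.0006


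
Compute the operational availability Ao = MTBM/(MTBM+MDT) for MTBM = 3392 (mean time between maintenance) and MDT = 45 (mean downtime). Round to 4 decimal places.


MTBM = 3392
MDT = 45
MTBM + MDT = 3437
Ao = 3392 / 3437
Ao = 0.9869

0.9869


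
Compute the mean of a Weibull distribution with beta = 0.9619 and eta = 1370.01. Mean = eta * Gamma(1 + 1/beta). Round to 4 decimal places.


beta = 0.9619, eta = 1370.01
1/beta = 1.0396
1 + 1/beta = 2.0396
Gamma(2.0396) = 1.0174
Mean = 1370.01 * 1.0174
Mean = 1393.8447

1393.8447


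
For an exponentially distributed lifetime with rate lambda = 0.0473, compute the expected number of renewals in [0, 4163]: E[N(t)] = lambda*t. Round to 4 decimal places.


lambda = 0.0473
t = 4163
E[N(t)] = lambda * t
E[N(t)] = 0.0473 * 4163
E[N(t)] = 196.9099

196.9099


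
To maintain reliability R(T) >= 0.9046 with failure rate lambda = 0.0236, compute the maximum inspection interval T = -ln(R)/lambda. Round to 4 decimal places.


R_target = 0.9046
lambda = 0.0236
-ln(0.9046) = 0.1003
T = 0.1003 / 0.0236
T = 4.2484

4.2484


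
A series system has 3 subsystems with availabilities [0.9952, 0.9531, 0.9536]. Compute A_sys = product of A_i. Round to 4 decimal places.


Subsystems: [0.9952, 0.9531, 0.9536]
After subsystem 1 (A=0.9952): product = 0.9952
After subsystem 2 (A=0.9531): product = 0.9485
After subsystem 3 (A=0.9536): product = 0.9045
A_sys = 0.9045

0.9045


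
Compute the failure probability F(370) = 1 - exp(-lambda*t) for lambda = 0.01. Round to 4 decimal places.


lambda = 0.01, t = 370
lambda * t = 3.7
exp(-3.7) = 0.0247
F(t) = 1 - 0.0247
F(t) = 0.9753

0.9753


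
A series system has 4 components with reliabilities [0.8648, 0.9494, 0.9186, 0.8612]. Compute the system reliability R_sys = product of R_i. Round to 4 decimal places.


Components: [0.8648, 0.9494, 0.9186, 0.8612]
After component 1 (R=0.8648): product = 0.8648
After component 2 (R=0.9494): product = 0.821
After component 3 (R=0.9186): product = 0.7542
After component 4 (R=0.8612): product = 0.6495
R_sys = 0.6495

0.6495


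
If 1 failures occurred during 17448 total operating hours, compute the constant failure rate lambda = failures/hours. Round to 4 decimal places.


failures = 1
total_hours = 17448
lambda = 1 / 17448
lambda = 0.0001

0.0001


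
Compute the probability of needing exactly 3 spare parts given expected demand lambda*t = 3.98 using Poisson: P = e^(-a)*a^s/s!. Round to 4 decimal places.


a = 3.98, s = 3
e^(-a) = e^(-3.98) = 0.0187
a^s = 3.98^3 = 63.0448
s! = 6
P = 0.0187 * 63.0448 / 6
P = 0.1963

0.1963


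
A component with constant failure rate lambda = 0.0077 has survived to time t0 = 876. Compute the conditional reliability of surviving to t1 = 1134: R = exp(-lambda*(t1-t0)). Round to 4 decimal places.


lambda = 0.0077
t0 = 876, t1 = 1134
t1 - t0 = 258
lambda * (t1-t0) = 0.0077 * 258 = 1.9866
R = exp(-1.9866)
R = 0.1372

0.1372


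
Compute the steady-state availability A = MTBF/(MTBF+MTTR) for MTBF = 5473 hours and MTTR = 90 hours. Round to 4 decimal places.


MTBF = 5473
MTTR = 90
MTBF + MTTR = 5563
A = 5473 / 5563
A = 0.9838

0.9838


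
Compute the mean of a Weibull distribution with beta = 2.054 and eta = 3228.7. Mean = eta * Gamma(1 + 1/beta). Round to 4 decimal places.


beta = 2.054, eta = 3228.7
1/beta = 0.4869
1 + 1/beta = 1.4869
Gamma(1.4869) = 0.8859
Mean = 3228.7 * 0.8859
Mean = 2860.2206

2860.2206


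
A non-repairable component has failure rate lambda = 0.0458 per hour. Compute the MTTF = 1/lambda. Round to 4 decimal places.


lambda = 0.0458
MTTF = 1 / 0.0458
MTTF = 21.8341

21.8341


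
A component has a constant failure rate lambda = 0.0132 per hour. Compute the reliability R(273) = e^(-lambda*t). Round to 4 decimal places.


lambda = 0.0132
t = 273
lambda * t = 3.6036
R(t) = e^(-3.6036)
R(t) = 0.0272

0.0272


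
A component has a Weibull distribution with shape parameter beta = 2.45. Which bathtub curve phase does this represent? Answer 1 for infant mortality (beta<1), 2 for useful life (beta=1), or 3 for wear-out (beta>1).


beta = 2.45
Compare beta to 1:
beta < 1 => infant mortality (phase 1)
beta = 1 => useful life (phase 2)
beta > 1 => wear-out (phase 3)
Since beta = 2.45, this is wear-out (increasing failure rate)
Phase = 3

3


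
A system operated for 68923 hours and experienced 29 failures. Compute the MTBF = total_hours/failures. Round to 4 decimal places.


total_hours = 68923
failures = 29
MTBF = 68923 / 29
MTBF = 2376.6552

2376.6552


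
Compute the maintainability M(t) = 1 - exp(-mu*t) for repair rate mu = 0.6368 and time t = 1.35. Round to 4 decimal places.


mu = 0.6368, t = 1.35
mu * t = 0.6368 * 1.35 = 0.8597
exp(-0.8597) = 0.4233
M(t) = 1 - 0.4233
M(t) = 0.5767

0.5767


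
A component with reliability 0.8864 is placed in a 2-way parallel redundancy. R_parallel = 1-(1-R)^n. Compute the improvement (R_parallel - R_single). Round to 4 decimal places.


R_single = 0.8864, n = 2
1 - R_single = 0.1136
(1 - R_single)^n = 0.1136^2 = 0.0129
R_parallel = 1 - 0.0129 = 0.9871
Improvement = 0.9871 - 0.8864
Improvement = 0.1007

0.1007


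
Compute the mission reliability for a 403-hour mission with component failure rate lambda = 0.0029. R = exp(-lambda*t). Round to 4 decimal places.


lambda = 0.0029
mission_time = 403
lambda * t = 0.0029 * 403 = 1.1687
R = exp(-1.1687)
R = 0.3108

0.3108


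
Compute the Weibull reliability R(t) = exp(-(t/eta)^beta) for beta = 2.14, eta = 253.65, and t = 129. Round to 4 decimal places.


beta = 2.14, eta = 253.65, t = 129
t/eta = 129 / 253.65 = 0.5086
(t/eta)^beta = 0.5086^2.14 = 0.2353
R(t) = exp(-0.2353)
R(t) = 0.7903

0.7903


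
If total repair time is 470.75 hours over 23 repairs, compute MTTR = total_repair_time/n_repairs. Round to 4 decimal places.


total_repair_time = 470.75
n_repairs = 23
MTTR = 470.75 / 23
MTTR = 20.4674

20.4674


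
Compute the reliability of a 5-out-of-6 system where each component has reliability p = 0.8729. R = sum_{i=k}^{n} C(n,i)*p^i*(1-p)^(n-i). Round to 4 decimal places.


k = 5, n = 6, p = 0.8729
i=5: C(6,5)=6 * 0.8729^5 * 0.1271^1 = 0.3865
i=6: C(6,6)=1 * 0.8729^6 * 0.1271^0 = 0.4424
R = sum of terms = 0.8288

0.8288


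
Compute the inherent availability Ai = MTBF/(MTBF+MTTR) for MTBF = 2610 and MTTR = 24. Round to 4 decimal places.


MTBF = 2610
MTTR = 24
MTBF + MTTR = 2634
Ai = 2610 / 2634
Ai = 0.9909

0.9909


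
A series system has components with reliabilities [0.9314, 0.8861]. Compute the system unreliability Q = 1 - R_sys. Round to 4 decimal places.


Components: [0.9314, 0.8861]
After component 1: product = 0.9314
After component 2: product = 0.8253
R_sys = 0.8253
Q = 1 - 0.8253 = 0.1747

0.1747


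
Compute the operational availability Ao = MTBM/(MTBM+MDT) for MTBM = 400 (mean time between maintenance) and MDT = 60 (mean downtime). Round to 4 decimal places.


MTBM = 400
MDT = 60
MTBM + MDT = 460
Ao = 400 / 460
Ao = 0.8696

0.8696


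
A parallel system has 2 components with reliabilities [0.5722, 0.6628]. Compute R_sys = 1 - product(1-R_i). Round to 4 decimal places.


Components: [0.5722, 0.6628]
(1 - 0.5722) = 0.4278, running product = 0.4278
(1 - 0.6628) = 0.3372, running product = 0.1443
Product of (1-R_i) = 0.1443
R_sys = 1 - 0.1443 = 0.8557

0.8557


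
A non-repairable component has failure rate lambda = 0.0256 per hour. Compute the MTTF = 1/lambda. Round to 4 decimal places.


lambda = 0.0256
MTTF = 1 / 0.0256
MTTF = 39.0625

39.0625


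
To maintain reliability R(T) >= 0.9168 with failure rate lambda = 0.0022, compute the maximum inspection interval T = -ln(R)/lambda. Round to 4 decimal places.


R_target = 0.9168
lambda = 0.0022
-ln(0.9168) = 0.0869
T = 0.0869 / 0.0022
T = 39.4845

39.4845


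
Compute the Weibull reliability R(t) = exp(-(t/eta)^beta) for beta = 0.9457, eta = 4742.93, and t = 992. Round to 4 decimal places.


beta = 0.9457, eta = 4742.93, t = 992
t/eta = 992 / 4742.93 = 0.2092
(t/eta)^beta = 0.2092^0.9457 = 0.2277
R(t) = exp(-0.2277)
R(t) = 0.7964

0.7964


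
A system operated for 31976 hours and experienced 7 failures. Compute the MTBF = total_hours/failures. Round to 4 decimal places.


total_hours = 31976
failures = 7
MTBF = 31976 / 7
MTBF = 4568.0

4568.0


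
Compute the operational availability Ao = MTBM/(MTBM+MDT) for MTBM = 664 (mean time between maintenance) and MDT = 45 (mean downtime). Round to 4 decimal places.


MTBM = 664
MDT = 45
MTBM + MDT = 709
Ao = 664 / 709
Ao = 0.9365

0.9365


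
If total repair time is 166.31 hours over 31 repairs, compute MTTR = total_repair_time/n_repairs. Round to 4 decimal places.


total_repair_time = 166.31
n_repairs = 31
MTTR = 166.31 / 31
MTTR = 5.3648

5.3648


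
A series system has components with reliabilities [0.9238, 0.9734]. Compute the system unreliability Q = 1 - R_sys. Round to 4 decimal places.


Components: [0.9238, 0.9734]
After component 1: product = 0.9238
After component 2: product = 0.8992
R_sys = 0.8992
Q = 1 - 0.8992 = 0.1008

0.1008


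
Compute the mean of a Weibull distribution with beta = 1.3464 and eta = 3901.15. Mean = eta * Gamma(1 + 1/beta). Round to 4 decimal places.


beta = 1.3464, eta = 3901.15
1/beta = 0.7427
1 + 1/beta = 1.7427
Gamma(1.7427) = 0.9174
Mean = 3901.15 * 0.9174
Mean = 3579.0209

3579.0209


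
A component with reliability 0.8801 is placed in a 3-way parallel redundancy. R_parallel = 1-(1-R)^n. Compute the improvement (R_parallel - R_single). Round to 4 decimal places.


R_single = 0.8801, n = 3
1 - R_single = 0.1199
(1 - R_single)^n = 0.1199^3 = 0.0017
R_parallel = 1 - 0.0017 = 0.9983
Improvement = 0.9983 - 0.8801
Improvement = 0.1182

0.1182
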